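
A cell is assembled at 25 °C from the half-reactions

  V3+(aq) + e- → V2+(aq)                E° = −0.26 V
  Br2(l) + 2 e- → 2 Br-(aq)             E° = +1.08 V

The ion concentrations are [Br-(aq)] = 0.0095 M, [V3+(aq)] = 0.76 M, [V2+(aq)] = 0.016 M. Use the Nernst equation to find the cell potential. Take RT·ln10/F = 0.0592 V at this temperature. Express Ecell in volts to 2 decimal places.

Br₂/Br⁻ is reduced (cathode, E° = +1.08 V) and V³⁺/V²⁺ is oxidized (anode).
E°cell = +1.08 − (−0.26) = +1.34 V, with n = 2 electrons transferred.
Balancing gives Br2(l) + 2 V2+(aq) → 2 Br-(aq) + 2 V3+(aq); hence Q = ([Br-(aq)]^2·[V3+(aq)]^2) / [V2+(aq)]^2 = 0.204 (log Q = −0.691).
E = E° − (0.0592/n)·log Q = +1.34 − (0.0592/2)(−0.691) = +1.36 V.

+1.36 V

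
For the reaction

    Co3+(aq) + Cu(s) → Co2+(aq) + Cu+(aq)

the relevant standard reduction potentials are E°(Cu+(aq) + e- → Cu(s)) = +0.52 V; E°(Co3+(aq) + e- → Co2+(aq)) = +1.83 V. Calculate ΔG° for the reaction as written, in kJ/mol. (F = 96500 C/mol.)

−126 kJ/mol

In the reaction as written Co3+(aq) is reduced, so the Co³⁺/Co²⁺ couple is the cathode and Cu⁺/Cu is the anode.
E°cell = +1.83 − (+0.52) = +1.31 V; balancing electrons gives n = 1.
ΔG° = −nFE°cell = −(1)(96500)(+1.31) J/mol = −126 kJ/mol.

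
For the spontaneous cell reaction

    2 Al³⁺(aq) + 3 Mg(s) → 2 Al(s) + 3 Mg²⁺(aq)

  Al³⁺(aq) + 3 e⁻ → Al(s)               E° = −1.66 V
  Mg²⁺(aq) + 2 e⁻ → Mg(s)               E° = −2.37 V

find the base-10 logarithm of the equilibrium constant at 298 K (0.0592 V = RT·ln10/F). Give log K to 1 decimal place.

log K = 72.0

The Al³⁺/Al couple is reduced (cathode); E°cell = −1.66 − (−2.37) = +0.71 V with n = 6.
At equilibrium E = 0, so log K = nE°cell / 0.0592 = (6)(+0.71) / 0.0592 = 72.0.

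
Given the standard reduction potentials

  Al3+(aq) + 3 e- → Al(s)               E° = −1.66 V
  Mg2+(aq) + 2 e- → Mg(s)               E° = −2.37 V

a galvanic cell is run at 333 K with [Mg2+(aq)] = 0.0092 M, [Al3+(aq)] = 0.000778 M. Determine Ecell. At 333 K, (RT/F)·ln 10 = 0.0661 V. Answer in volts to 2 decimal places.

The Al³⁺/Al couple has the more positive E°, so it is the cathode; Mg²⁺/Mg is the anode.
E°cell = E°cat − E°an = −1.66 − (−2.37) = +0.71 V; n = 6.
Balancing gives 2 Al3+(aq) + 3 Mg(s) → 2 Al(s) + 3 Mg2+(aq); hence Q = [Mg2+(aq)]^3 / [Al3+(aq)]^2 = 1.29 (log Q = 0.109).
Applying E = E° − (RT ln10/nF)·log Q gives +0.71 − (0.0661/6)(0.109) = +0.71 V.

+0.71 V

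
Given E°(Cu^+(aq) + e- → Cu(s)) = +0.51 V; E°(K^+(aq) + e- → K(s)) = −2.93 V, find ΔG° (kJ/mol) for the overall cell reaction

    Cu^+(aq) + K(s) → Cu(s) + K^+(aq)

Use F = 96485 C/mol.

−332 kJ/mol

In the reaction as written Cu^+(aq) is reduced, so the Cu⁺/Cu couple is the cathode and K⁺/K is the anode.
E°cell = +0.51 − (−2.93) = +3.44 V; balancing electrons gives n = 1.
ΔG° = −nFE°cell = −(1)(96485)(+3.44) J/mol = −332 kJ/mol.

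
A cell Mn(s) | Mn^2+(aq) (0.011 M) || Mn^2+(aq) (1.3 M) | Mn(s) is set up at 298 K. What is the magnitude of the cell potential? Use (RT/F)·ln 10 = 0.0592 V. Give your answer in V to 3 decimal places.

0.061 V

For a concentration cell E°cell = 0, since both electrodes use the same couple.
The compartment with the higher Mn^2+(aq) concentration (1.3 M) acts as the cathode; ions are reduced there and produced at the dilute (0.011 M) anode.
With n = 2, Ecell = −(0.0592/2)·log([dilute]/[conc]) = −(0.0592/2)·log(0.011/1.3) = +0.061 V.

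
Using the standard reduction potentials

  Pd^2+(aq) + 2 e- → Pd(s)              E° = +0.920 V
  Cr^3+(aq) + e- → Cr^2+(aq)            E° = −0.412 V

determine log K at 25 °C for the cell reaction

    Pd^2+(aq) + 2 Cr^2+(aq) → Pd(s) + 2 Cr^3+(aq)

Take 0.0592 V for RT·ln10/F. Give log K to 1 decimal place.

log K = 45.0

The Pd²⁺/Pd couple is reduced (cathode); E°cell = +0.920 − (−0.412) = +1.332 V with n = 2.
At equilibrium E = 0, so log K = nE°cell / 0.0592 = (2)(+1.332) / 0.0592 = 45.0.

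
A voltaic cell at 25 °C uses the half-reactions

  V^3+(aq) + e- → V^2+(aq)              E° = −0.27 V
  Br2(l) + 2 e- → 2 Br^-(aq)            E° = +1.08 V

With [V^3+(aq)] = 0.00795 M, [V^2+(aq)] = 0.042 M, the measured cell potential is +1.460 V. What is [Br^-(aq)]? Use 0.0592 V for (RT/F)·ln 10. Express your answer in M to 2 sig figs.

0.073 M

Br₂/Br⁻ is the cathode (higher E°); E°cell = +1.08 − (−0.27) = +1.35 V with n = 2.
From the Nernst equation, log Q = n(E° − E)/0.0592 = 2·(+1.35 − (+1.460))/0.0592 = −3.716.
Balancing electrons gives Br2(l) + 2 V^2+(aq) → 2 Br^-(aq) + 2 V^3+(aq); thus Q = ([Br^-(aq)]^2·[V^3+(aq)]^2) / [V^2+(aq)]^2.
Solving for the unknown gives log [Br^-(aq)] = −1.135, so [Br^-(aq)] ≈ 0.073 M.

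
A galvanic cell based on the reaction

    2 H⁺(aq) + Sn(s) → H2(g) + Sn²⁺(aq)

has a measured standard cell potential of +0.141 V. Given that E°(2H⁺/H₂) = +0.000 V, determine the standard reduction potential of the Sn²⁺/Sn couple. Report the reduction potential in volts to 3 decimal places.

In the reaction as written the 2H⁺/H₂ couple is reduced (cathode) and Sn²⁺/Sn is oxidized (anode), so E°cell = E°(2H⁺/H₂) − E°(Sn²⁺/Sn).
E°(Sn²⁺/Sn) = E°(cathode) − E°cell = +0.000 − (+0.141) = −0.141 V.

−0.141 V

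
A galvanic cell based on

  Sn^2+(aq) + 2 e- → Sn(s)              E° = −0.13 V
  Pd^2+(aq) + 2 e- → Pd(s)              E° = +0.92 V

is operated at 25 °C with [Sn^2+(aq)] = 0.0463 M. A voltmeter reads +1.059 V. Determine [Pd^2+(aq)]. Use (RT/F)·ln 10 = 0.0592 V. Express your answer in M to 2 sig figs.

The Pd²⁺/Pd couple has the larger reduction potential, so it is the cathode: E°cell = +0.92 − (−0.13) = +1.05 V and n = 2.
Rearranging E = E° − (0.0592/n)·log Q gives log Q = 2(+1.05 − (+1.059))/0.0592 = −0.304.
The balanced reaction is Pd^2+(aq) + Sn(s) → Pd(s) + Sn^2+(aq), so Q = [Sn^2+(aq)] / [Pd^2+(aq)].
Solving for the unknown gives log [Pd^2+(aq)] = −1.030, so [Pd^2+(aq)] ≈ 0.093 M.

0.093 M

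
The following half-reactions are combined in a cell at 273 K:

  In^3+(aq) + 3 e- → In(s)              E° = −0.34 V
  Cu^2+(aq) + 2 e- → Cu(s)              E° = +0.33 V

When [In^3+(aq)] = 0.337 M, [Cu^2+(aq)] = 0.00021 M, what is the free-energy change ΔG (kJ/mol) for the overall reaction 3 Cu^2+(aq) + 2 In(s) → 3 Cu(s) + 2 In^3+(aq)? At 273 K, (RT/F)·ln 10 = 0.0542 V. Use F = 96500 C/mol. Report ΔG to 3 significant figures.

With Cu²⁺/Cu reduced at the cathode, E°cell = +0.33 − (−0.34) = +0.67 V and n = 6.
Q = [In^3+(aq)]^2 / [Cu^2+(aq)]^3 = 1.23×10^10, so log Q = 10.089 and E = +0.67 − (0.0542/6)(10.089) = +0.5789 V.
ΔG = −nFE = −(6)(96500)(+0.5789) J/mol = −335 kJ/mol.

−335 kJ/mol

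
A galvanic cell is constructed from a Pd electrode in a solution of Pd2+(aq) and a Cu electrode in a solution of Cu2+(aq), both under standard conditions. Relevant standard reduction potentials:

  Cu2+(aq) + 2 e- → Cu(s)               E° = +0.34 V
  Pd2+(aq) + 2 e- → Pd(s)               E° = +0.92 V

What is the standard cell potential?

Of the two couples in this cell, the one with the more positive reduction potential is reduced at the cathode: here that is Pd²⁺/Pd (+0.92 V); Cu²⁺/Cu (+0.34 V) is the anode.
E°cell = E°(cathode) − E°(anode) = +0.92 − (+0.34) = +0.58 V.

+0.58 V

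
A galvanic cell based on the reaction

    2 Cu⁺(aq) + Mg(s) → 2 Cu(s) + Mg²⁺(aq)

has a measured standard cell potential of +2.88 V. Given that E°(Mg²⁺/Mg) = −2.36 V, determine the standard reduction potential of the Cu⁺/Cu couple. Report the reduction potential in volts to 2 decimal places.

In the reaction as written the Cu⁺/Cu couple is reduced (cathode) and Mg²⁺/Mg is oxidized (anode), so E°cell = E°(Cu⁺/Cu) − E°(Mg²⁺/Mg).
E°(Cu⁺/Cu) = E°cell + E°(anode) = +2.88 + (−2.36) = +0.52 V.

+0.52 V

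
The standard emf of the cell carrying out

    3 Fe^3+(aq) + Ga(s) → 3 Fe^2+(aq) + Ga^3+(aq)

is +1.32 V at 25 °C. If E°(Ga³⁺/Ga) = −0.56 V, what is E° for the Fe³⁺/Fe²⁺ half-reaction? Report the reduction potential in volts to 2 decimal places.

In the reaction as written the Fe³⁺/Fe²⁺ couple is reduced (cathode) and Ga³⁺/Ga is oxidized (anode), so E°cell = E°(Fe³⁺/Fe²⁺) − E°(Ga³⁺/Ga).
E°(Fe³⁺/Fe²⁺) = E°cell + E°(anode) = +1.32 + (−0.56) = +0.76 V.

+0.76 V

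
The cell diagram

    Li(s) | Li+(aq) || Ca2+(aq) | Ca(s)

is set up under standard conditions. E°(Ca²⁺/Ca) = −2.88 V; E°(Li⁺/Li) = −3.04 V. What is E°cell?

By convention the left-hand electrode in cell notation is the anode (oxidation) and the right-hand electrode is the cathode (reduction).
E°cell = E°(right) − E°(left) = −2.88 − (−3.04) = +0.16 V.

+0.16 V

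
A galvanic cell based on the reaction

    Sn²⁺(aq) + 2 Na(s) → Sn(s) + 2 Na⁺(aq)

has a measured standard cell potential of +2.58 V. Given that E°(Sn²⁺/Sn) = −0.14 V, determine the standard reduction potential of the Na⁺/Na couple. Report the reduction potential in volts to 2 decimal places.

−2.72 V

In the reaction as written the Sn²⁺/Sn couple is reduced (cathode) and Na⁺/Na is oxidized (anode), so E°cell = E°(Sn²⁺/Sn) − E°(Na⁺/Na).
E°(Na⁺/Na) = E°(cathode) − E°cell = −0.14 − (+2.58) = −2.72 V.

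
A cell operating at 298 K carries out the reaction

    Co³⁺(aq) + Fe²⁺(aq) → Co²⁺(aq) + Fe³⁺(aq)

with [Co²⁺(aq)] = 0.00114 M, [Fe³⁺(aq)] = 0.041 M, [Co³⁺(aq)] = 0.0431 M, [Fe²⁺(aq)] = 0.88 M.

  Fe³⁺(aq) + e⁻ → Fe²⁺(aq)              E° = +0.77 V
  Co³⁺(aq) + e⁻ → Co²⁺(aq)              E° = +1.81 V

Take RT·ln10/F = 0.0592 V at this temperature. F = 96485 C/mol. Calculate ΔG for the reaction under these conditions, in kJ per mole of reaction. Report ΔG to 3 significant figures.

E°cell = +1.81 − (+0.77) = +1.04 V; the balanced reaction transfers n = 1 electron.
The reaction quotient is ([Co²⁺(aq)]·[Fe³⁺(aq)]) / ([Co³⁺(aq)]·[Fe²⁺(aq)]) = 0.00123; by Nernst, E = +1.04 − (0.0592/1)(−2.909) = +1.2122 V.
ΔG = −nFE = −(1)(96485)(+1.2122) J/mol = −117 kJ/mol.

−117 kJ/mol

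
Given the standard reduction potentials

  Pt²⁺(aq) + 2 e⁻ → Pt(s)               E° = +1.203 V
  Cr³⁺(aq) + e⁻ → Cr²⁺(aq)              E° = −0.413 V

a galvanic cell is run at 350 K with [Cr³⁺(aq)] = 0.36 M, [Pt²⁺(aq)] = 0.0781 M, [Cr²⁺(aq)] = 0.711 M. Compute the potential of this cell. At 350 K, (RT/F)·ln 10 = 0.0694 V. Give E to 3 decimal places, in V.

+1.598 V

Since E°(Pt²⁺/Pt) > E°(Cr³⁺/Cr²⁺), Pt²⁺/Pt serves as the cathode.
E°cell = +1.203 − (−0.413) = +1.616 V, with n = 2 electrons transferred.
Balancing gives Pt²⁺(aq) + 2 Cr²⁺(aq) → Pt(s) + 2 Cr³⁺(aq); hence Q = [Cr³⁺(aq)]^2 / ([Pt²⁺(aq)]·[Cr²⁺(aq)]^2) = 3.28 (log Q = 0.516).
E = E° − (0.0694/n)·log Q = +1.616 − (0.0694/2)(0.516) = +1.598 V.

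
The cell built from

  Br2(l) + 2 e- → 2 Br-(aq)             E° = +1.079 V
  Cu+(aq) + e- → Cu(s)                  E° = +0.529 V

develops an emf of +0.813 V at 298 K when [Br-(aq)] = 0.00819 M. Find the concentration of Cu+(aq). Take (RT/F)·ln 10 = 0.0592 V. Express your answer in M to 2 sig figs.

0.0044 M

Br₂/Br⁻ is the cathode (higher E°); E°cell = +1.079 − (+0.529) = +0.550 V with n = 2.
From the Nernst equation, log Q = n(E° − E)/0.0592 = 2·(+0.550 − (+0.813))/0.0592 = −8.885.
The balanced reaction is Br2(l) + 2 Cu(s) → 2 Br-(aq) + 2 Cu+(aq), so Q = [Br-(aq)]^2·[Cu+(aq)]^2.
Isolating [Cu+(aq)] in Q = 10^{−8.885} yields log [Cu+(aq)] = −2.356, i.e. 0.0044 M.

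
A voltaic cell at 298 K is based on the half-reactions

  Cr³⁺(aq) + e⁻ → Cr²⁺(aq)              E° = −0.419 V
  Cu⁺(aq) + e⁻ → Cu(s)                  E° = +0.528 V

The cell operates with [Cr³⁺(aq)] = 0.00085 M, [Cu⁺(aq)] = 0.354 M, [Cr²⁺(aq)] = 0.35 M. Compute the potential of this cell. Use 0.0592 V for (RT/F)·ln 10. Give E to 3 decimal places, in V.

+1.075 V

Cu⁺/Cu is reduced (cathode, E° = +0.528 V) and Cr³⁺/Cr²⁺ is oxidized (anode).
E°cell = E°cat − E°an = +0.528 − (−0.419) = +0.947 V; n = 1.
The balanced reaction is Cu⁺(aq) + Cr²⁺(aq) → Cu(s) + Cr³⁺(aq), so Q = [Cr³⁺(aq)] / ([Cu⁺(aq)]·[Cr²⁺(aq)]) = 0.00686 and log Q = −2.164.
By the Nernst equation, E = +0.947 − (0.0592/1)·(−2.164) = +1.075 V.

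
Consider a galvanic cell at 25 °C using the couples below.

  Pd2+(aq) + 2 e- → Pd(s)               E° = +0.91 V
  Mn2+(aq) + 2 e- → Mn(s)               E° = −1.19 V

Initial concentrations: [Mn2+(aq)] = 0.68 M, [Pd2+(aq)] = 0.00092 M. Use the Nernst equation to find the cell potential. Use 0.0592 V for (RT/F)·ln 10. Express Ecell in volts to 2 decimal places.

Pd²⁺/Pd is reduced (cathode, E° = +0.91 V) and Mn²⁺/Mn is oxidized (anode).
The standard potential is +0.91 − (−1.19) = +2.10 V and the balanced reaction transfers n = 2 electrons.
The balanced reaction is Pd2+(aq) + Mn(s) → Pd(s) + Mn2+(aq), so Q = [Mn2+(aq)] / [Pd2+(aq)] = 739 and log Q = 2.869.
Applying E = E° − (RT ln10/nF)·log Q gives +2.10 − (0.0592/2)(2.869) = +2.02 V.

+2.02 V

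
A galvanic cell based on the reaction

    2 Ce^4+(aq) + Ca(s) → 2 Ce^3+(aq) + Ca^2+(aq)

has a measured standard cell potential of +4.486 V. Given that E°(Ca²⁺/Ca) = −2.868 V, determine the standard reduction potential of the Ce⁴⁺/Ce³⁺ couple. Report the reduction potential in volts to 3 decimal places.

+1.618 V

In the reaction as written the Ce⁴⁺/Ce³⁺ couple is reduced (cathode) and Ca²⁺/Ca is oxidized (anode), so E°cell = E°(Ce⁴⁺/Ce³⁺) − E°(Ca²⁺/Ca).
E°(Ce⁴⁺/Ce³⁺) = E°cell + E°(anode) = +4.486 + (−2.868) = +1.618 V.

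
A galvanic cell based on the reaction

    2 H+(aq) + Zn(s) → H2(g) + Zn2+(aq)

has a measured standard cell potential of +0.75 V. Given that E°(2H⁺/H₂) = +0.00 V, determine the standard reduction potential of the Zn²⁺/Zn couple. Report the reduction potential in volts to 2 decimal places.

In the reaction as written the 2H⁺/H₂ couple is reduced (cathode) and Zn²⁺/Zn is oxidized (anode), so E°cell = E°(2H⁺/H₂) − E°(Zn²⁺/Zn).
E°(Zn²⁺/Zn) = E°(cathode) − E°cell = +0.00 − (+0.75) = −0.75 V.

−0.75 V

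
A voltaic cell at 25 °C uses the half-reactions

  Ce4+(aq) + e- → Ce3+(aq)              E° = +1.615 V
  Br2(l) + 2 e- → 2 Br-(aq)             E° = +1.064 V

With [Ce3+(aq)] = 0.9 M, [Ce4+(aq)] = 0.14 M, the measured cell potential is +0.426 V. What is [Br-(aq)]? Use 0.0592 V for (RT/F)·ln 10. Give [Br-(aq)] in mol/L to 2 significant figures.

Ce⁴⁺/Ce³⁺ is the cathode (higher E°); E°cell = +1.615 − (+1.064) = +0.551 V with n = 2.
From the Nernst equation, log Q = n(E° − E)/0.0592 = 2·(+0.551 − (+0.426))/0.0592 = 4.223.
The balanced reaction is 2 Ce4+(aq) + 2 Br-(aq) → 2 Ce3+(aq) + Br2(l), so Q = [Ce3+(aq)]^2 / ([Ce4+(aq)]^2·[Br-(aq)]^2).
Substituting the known concentrations and solving, log [Br-(aq)] = −1.303 and [Br-(aq)] = 0.050 M.

0.050 M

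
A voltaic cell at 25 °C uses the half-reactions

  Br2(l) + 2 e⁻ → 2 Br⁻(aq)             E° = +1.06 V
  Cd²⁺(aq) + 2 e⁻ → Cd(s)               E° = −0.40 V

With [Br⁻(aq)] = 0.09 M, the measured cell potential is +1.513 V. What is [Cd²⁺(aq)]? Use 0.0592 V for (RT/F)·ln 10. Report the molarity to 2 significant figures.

2.0 M

The Br₂/Br⁻ couple has the larger reduction potential, so it is the cathode: E°cell = +1.06 − (−0.40) = +1.46 V and n = 2.
Rearranging E = E° − (0.0592/n)·log Q gives log Q = 2(+1.46 − (+1.513))/0.0592 = −1.791.
The balanced reaction is Br2(l) + Cd(s) → 2 Br⁻(aq) + Cd²⁺(aq), so Q = [Br⁻(aq)]^2·[Cd²⁺(aq)].
Solving for the unknown gives log [Cd²⁺(aq)] = 0.301, so [Cd²⁺(aq)] ≈ 2.0 M.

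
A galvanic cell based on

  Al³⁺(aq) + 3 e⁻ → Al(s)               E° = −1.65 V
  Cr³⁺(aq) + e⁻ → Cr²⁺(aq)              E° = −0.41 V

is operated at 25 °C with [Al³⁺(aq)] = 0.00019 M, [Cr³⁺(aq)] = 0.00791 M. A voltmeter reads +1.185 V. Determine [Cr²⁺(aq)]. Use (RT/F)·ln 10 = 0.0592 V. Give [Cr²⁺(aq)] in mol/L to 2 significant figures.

1.2 M

Cr³⁺/Cr²⁺ is the cathode (higher E°); E°cell = −0.41 − (−1.65) = +1.24 V with n = 3.
Rearranging E = E° − (0.0592/n)·log Q gives log Q = 3(+1.24 − (+1.185))/0.0592 = 2.787.
Balancing electrons gives 3 Cr³⁺(aq) + Al(s) → 3 Cr²⁺(aq) + Al³⁺(aq); thus Q = ([Cr²⁺(aq)]^3·[Al³⁺(aq)]) / [Cr³⁺(aq)]^3.
Solving for the unknown gives log [Cr²⁺(aq)] = 0.068, so [Cr²⁺(aq)] ≈ 1.2 M.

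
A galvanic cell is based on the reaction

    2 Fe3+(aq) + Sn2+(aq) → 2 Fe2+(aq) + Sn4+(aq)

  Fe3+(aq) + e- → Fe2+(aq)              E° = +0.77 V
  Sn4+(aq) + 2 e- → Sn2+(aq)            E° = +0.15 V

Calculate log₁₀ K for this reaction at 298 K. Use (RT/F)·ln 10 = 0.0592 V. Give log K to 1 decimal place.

log K = 20.9

The Fe³⁺/Fe²⁺ couple is reduced (cathode); E°cell = +0.77 − (+0.15) = +0.62 V with n = 2.
At equilibrium E = 0, so log K = nE°cell / 0.0592 = (2)(+0.62) / 0.0592 = 20.9.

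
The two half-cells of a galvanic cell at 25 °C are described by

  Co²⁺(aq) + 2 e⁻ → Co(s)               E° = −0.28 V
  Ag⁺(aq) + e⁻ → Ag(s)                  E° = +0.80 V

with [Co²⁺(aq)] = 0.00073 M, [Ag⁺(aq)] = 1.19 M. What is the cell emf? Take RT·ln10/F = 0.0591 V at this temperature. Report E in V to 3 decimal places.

+1.177 V

Since E°(Ag⁺/Ag) > E°(Co²⁺/Co), Ag⁺/Ag serves as the cathode.
E°cell = E°cat − E°an = +0.80 − (−0.28) = +1.08 V; n = 2.
For the overall reaction 2 Ag⁺(aq) + Co(s) → 2 Ag(s) + Co²⁺(aq), Q = [Co²⁺(aq)] / [Ag⁺(aq)]^2 = 0.000516, giving log Q = −3.288.
By the Nernst equation, E = +1.08 − (0.0591/2)·(−3.288) = +1.177 V.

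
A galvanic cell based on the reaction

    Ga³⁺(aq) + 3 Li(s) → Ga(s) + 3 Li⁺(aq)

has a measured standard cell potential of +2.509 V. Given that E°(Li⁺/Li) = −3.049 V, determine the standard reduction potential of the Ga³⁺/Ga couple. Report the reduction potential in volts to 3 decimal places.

−0.540 V

In the reaction as written the Ga³⁺/Ga couple is reduced (cathode) and Li⁺/Li is oxidized (anode), so E°cell = E°(Ga³⁺/Ga) − E°(Li⁺/Li).
E°(Ga³⁺/Ga) = E°cell + E°(anode) = +2.509 + (−3.049) = −0.540 V.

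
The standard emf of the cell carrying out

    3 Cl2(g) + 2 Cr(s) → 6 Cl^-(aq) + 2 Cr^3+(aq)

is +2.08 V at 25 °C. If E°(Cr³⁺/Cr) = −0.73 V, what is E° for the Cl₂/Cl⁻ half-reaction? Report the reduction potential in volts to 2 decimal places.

+1.35 V

In the reaction as written the Cl₂/Cl⁻ couple is reduced (cathode) and Cr³⁺/Cr is oxidized (anode), so E°cell = E°(Cl₂/Cl⁻) − E°(Cr³⁺/Cr).
E°(Cl₂/Cl⁻) = E°cell + E°(anode) = +2.08 + (−0.73) = +1.35 V.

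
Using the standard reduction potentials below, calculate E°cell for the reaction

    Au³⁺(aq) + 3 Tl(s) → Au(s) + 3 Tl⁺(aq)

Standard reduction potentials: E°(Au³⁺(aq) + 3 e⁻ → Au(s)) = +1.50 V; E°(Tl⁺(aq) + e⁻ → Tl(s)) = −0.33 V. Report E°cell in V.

In the reaction as written, Au³⁺(aq) is reduced (cathode) and Tl⁺(aq) is produced by oxidation at the anode.
E°cell = E°(cathode) − E°(anode) = +1.50 − (−0.33) = +1.83 V.

+1.83 V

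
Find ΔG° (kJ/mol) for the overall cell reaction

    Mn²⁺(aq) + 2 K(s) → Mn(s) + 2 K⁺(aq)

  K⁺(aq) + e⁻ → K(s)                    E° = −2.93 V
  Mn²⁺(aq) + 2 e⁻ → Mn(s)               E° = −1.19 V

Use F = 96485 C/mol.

−336 kJ/mol

In the reaction as written Mn²⁺(aq) is reduced, so the Mn²⁺/Mn couple is the cathode and K⁺/K is the anode.
E°cell = −1.19 − (−2.93) = +1.74 V; balancing electrons gives n = 2.
ΔG° = −nFE°cell = −(2)(96485)(+1.74) J/mol = −336 kJ/mol.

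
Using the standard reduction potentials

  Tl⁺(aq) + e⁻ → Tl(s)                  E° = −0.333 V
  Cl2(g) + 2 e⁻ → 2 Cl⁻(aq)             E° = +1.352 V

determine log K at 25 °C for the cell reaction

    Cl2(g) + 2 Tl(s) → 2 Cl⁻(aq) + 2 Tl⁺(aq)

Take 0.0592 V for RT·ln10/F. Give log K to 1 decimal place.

log K = 56.9

The Cl₂/Cl⁻ couple is reduced (cathode); E°cell = +1.352 − (−0.333) = +1.685 V with n = 2.
At equilibrium E = 0, so log K = nE°cell / 0.0592 = (2)(+1.685) / 0.0592 = 56.9.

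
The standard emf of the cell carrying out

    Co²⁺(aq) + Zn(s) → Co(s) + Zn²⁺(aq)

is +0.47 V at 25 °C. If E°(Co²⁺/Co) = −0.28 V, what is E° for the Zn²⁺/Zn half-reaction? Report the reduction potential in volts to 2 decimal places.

In the reaction as written the Co²⁺/Co couple is reduced (cathode) and Zn²⁺/Zn is oxidized (anode), so E°cell = E°(Co²⁺/Co) − E°(Zn²⁺/Zn).
E°(Zn²⁺/Zn) = E°(cathode) − E°cell = −0.28 − (+0.47) = −0.75 V.

−0.75 V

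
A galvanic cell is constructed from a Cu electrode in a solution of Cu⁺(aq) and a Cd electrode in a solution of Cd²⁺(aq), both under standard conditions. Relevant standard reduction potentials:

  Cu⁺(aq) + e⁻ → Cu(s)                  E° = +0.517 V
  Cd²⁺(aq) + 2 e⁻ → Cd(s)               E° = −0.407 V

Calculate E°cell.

+0.924 V

Of the two couples in this cell, the one with the more positive reduction potential is reduced at the cathode: here that is Cu⁺/Cu (+0.517 V); Cd²⁺/Cd (−0.407 V) is the anode.
E°cell = E°(cathode) − E°(anode) = +0.517 − (−0.407) = +0.924 V.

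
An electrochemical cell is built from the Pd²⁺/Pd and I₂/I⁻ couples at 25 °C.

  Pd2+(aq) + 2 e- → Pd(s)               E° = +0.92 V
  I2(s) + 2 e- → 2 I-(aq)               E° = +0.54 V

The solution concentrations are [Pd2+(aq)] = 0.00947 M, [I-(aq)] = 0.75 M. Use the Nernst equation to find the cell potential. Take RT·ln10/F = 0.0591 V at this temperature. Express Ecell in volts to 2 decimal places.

+0.31 V

Since E°(Pd²⁺/Pd) > E°(I₂/I⁻), Pd²⁺/Pd serves as the cathode.
The standard potential is +0.92 − (+0.54) = +0.38 V and the balanced reaction transfers n = 2 electrons.
For the overall reaction Pd2+(aq) + 2 I-(aq) → Pd(s) + I2(s), Q = 1 / ([Pd2+(aq)]·[I-(aq)]^2) = 188, giving log Q = 2.274.
Applying E = E° − (RT ln10/nF)·log Q gives +0.38 − (0.0591/2)(2.274) = +0.31 V.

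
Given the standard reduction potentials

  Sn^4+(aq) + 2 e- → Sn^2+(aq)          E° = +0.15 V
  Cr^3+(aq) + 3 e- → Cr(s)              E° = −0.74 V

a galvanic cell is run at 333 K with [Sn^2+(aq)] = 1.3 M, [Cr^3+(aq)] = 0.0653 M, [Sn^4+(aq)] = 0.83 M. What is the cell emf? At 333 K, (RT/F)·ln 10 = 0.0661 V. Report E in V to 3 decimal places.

+0.910 V

Since E°(Sn⁴⁺/Sn²⁺) > E°(Cr³⁺/Cr), Sn⁴⁺/Sn²⁺ serves as the cathode.
E°cell = +0.15 − (−0.74) = +0.89 V, with n = 6 electrons transferred.
Balancing gives 3 Sn^4+(aq) + 2 Cr(s) → 3 Sn^2+(aq) + 2 Cr^3+(aq); hence Q = ([Sn^2+(aq)]^3·[Cr^3+(aq)]^2) / [Sn^4+(aq)]^3 = 0.0164 (log Q = −1.786).
By the Nernst equation, E = +0.89 − (0.0661/6)·(−1.786) = +0.910 V.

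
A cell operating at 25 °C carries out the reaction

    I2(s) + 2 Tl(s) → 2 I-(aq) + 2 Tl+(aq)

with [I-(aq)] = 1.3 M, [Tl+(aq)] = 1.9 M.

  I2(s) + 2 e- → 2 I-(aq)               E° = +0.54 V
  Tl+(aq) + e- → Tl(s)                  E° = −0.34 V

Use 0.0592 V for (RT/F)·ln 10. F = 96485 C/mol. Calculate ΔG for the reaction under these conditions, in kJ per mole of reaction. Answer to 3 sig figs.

−165 kJ/mol

E°cell = +0.54 − (−0.34) = +0.88 V; the balanced reaction transfers n = 2 electrons.
Here Q = [I-(aq)]^2·[Tl+(aq)]^2 = 6.1 (log Q = 0.785), giving E = +0.88 − (0.0592/2)·(0.785) = +0.8568 V.
ΔG = −nFE = −(2)(96485)(+0.8568) J/mol = −165 kJ/mol.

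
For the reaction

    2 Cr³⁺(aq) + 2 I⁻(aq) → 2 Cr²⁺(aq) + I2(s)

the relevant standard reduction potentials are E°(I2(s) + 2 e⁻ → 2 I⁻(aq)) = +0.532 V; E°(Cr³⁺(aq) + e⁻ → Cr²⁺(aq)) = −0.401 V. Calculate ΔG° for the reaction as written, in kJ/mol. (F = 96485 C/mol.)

+180 kJ/mol

In the reaction as written Cr³⁺(aq) is reduced, so the Cr³⁺/Cr²⁺ couple is the cathode and I₂/I⁻ is the anode.
E°cell = −0.401 − (+0.532) = −0.933 V; balancing electrons gives n = 2.
ΔG° = −nFE°cell = −(2)(96485)(−0.933) J/mol = +180 kJ/mol.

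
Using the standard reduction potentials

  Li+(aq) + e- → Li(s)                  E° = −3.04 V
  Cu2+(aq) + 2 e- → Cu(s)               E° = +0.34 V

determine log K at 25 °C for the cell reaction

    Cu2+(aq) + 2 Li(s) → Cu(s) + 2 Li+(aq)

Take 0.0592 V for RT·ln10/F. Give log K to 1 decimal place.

log K = 114.2

The Cu²⁺/Cu couple is reduced (cathode); E°cell = +0.34 − (−3.04) = +3.38 V with n = 2.
At equilibrium E = 0, so log K = nE°cell / 0.0592 = (2)(+3.38) / 0.0592 = 114.2.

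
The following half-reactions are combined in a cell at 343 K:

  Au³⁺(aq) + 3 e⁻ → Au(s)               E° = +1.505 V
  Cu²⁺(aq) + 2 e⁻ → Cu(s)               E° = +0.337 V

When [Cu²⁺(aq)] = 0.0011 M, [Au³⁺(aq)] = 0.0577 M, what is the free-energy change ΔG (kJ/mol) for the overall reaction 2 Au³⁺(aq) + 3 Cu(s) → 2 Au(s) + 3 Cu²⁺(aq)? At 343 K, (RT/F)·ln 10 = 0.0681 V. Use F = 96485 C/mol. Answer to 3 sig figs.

E°cell = +1.505 − (+0.337) = +1.168 V; the balanced reaction transfers n = 6 electrons.
Here Q = [Cu²⁺(aq)]^3 / [Au³⁺(aq)]^2 = 4×10^−7 (log Q = −6.398), giving E = +1.168 − (0.0681/6)·(−6.398) = +1.2406 V.
Finally ΔG = −nFE = −(6)(96485 C/mol)(+1.2406 V) = −718 kJ/mol.

−718 kJ/mol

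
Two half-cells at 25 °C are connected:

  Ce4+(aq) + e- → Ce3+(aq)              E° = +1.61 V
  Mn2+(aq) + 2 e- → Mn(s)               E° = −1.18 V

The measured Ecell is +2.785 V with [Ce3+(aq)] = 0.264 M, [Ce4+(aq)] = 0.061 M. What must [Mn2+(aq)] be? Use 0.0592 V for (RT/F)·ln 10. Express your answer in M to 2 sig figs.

With Ce⁴⁺/Ce³⁺ at the cathode and Mn²⁺/Mn at the anode, E°cell = +1.61 − (−1.18) = +2.79 V (n = 2).
Rearranging E = E° − (0.0592/n)·log Q gives log Q = 2(+2.79 − (+2.785))/0.0592 = 0.169.
The balanced reaction is 2 Ce4+(aq) + Mn(s) → 2 Ce3+(aq) + Mn2+(aq), so Q = ([Ce3+(aq)]^2·[Mn2+(aq)]) / [Ce4+(aq)]^2.
Solving for the unknown gives log [Mn2+(aq)] = −1.104, so [Mn2+(aq)] ≈ 0.079 M.

0.079 M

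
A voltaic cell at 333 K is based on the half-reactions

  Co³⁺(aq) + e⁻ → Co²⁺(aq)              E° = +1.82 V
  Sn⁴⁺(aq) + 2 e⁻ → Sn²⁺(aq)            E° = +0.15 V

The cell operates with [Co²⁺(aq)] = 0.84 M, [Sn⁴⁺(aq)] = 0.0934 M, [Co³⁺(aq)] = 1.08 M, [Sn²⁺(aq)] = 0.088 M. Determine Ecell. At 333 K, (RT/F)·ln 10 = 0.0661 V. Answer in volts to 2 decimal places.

The Co³⁺/Co²⁺ couple has the more positive E°, so it is the cathode; Sn⁴⁺/Sn²⁺ is the anode.
E°cell = +1.82 − (+0.15) = +1.67 V, with n = 2 electrons transferred.
Balancing gives 2 Co³⁺(aq) + Sn²⁺(aq) → 2 Co²⁺(aq) + Sn⁴⁺(aq); hence Q = ([Co²⁺(aq)]^2·[Sn⁴⁺(aq)]) / ([Co³⁺(aq)]^2·[Sn²⁺(aq)]) = 0.642 (log Q = −0.192).
By the Nernst equation, E = +1.67 − (0.0661/2)·(−0.192) = +1.68 V.

+1.68 V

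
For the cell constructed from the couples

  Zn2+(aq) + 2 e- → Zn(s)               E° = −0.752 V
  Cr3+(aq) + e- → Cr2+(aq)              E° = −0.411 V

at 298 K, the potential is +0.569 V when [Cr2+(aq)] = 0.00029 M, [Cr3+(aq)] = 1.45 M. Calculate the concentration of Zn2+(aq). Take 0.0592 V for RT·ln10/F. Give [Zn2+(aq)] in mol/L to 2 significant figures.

The Cr³⁺/Cr²⁺ couple has the larger reduction potential, so it is the cathode: E°cell = −0.411 − (−0.752) = +0.341 V and n = 2.
Since E = E° − (0.0592/n)·log Q, log Q = n(E° − E)/0.0592 = −7.703.
For 2 Cr3+(aq) + Zn(s) → 2 Cr2+(aq) + Zn2+(aq), the reaction quotient is Q = ([Cr2+(aq)]^2·[Zn2+(aq)]) / [Cr3+(aq)]^2.
Isolating [Zn2+(aq)] in Q = 10^{−7.703} yields log [Zn2+(aq)] = −0.305, i.e. 0.50 M.

0.50 M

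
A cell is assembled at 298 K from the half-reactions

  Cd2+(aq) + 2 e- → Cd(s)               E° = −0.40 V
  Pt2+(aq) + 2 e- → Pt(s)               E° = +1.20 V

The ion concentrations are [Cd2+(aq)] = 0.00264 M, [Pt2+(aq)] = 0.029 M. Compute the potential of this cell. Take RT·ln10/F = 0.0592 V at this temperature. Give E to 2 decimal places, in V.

Pt²⁺/Pt is reduced (cathode, E° = +1.20 V) and Cd²⁺/Cd is oxidized (anode).
E°cell = E°cat − E°an = +1.20 − (−0.40) = +1.60 V; n = 2.
The balanced reaction is Pt2+(aq) + Cd(s) → Pt(s) + Cd2+(aq), so Q = [Cd2+(aq)] / [Pt2+(aq)] = 0.091 and log Q = −1.041.
E = E° − (0.0592/n)·log Q = +1.60 − (0.0592/2)(−1.041) = +1.63 V.

+1.63 V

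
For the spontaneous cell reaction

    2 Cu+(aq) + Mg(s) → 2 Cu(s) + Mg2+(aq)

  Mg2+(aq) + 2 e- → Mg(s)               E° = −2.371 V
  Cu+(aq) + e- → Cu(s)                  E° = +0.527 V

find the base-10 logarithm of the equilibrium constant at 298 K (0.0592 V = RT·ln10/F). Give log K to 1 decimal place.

log K = 97.9

The Cu⁺/Cu couple is reduced (cathode); E°cell = +0.527 − (−2.371) = +2.898 V with n = 2.
At equilibrium E = 0, so log K = nE°cell / 0.0592 = (2)(+2.898) / 0.0592 = 97.9.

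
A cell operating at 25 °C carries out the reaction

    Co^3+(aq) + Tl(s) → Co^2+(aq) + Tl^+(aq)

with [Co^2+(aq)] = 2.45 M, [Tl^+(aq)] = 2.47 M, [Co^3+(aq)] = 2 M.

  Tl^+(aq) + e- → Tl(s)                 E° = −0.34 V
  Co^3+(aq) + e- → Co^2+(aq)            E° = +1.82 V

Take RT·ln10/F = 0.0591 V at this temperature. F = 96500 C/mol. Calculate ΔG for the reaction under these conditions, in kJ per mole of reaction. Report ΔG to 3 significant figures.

−206 kJ/mol

With Co³⁺/Co²⁺ reduced at the cathode, E°cell = +1.82 − (−0.34) = +2.16 V and n = 1.
Here Q = ([Co^2+(aq)]·[Tl^+(aq)]) / [Co^3+(aq)] = 3.03 (log Q = 0.481), giving E = +2.16 − (0.0591/1)·(0.481) = +2.1316 V.
ΔG = −nFE = −(1)(96500)(+2.1316) J/mol = −206 kJ/mol.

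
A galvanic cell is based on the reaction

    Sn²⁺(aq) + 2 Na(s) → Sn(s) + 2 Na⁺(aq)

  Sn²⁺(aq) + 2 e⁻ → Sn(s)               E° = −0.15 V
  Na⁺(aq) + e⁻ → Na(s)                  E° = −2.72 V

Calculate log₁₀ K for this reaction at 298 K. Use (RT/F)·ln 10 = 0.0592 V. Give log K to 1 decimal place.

log K = 86.8

The Sn²⁺/Sn couple is reduced (cathode); E°cell = −0.15 − (−2.72) = +2.57 V with n = 2.
At equilibrium E = 0, so log K = nE°cell / 0.0592 = (2)(+2.57) / 0.0592 = 86.8.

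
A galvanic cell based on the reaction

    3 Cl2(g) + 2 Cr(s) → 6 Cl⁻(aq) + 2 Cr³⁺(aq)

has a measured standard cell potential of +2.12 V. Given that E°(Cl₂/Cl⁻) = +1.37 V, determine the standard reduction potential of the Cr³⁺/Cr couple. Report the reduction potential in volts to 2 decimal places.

In the reaction as written the Cl₂/Cl⁻ couple is reduced (cathode) and Cr³⁺/Cr is oxidized (anode), so E°cell = E°(Cl₂/Cl⁻) − E°(Cr³⁺/Cr).
E°(Cr³⁺/Cr) = E°(cathode) − E°cell = +1.37 − (+2.12) = −0.75 V.

−0.75 V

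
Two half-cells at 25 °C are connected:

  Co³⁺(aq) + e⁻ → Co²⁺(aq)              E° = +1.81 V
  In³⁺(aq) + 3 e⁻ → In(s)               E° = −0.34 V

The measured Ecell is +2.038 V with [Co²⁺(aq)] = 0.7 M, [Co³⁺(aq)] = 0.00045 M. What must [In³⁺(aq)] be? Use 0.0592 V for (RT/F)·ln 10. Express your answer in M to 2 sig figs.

Co³⁺/Co²⁺ is the cathode (higher E°); E°cell = +1.81 − (−0.34) = +2.15 V with n = 3.
From the Nernst equation, log Q = n(E° − E)/0.0592 = 3·(+2.15 − (+2.038))/0.0592 = 5.676.
Balancing electrons gives 3 Co³⁺(aq) + In(s) → 3 Co²⁺(aq) + In³⁺(aq); thus Q = ([Co²⁺(aq)]^3·[In³⁺(aq)]) / [Co³⁺(aq)]^3.
Solving for the unknown gives log [In³⁺(aq)] = −3.900, so [In³⁺(aq)] ≈ 0.00013 M.

0.00013 M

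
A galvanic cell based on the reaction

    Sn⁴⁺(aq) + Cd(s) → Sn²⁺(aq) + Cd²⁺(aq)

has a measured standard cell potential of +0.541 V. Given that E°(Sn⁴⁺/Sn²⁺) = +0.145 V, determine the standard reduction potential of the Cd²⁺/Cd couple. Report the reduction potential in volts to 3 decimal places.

−0.396 V

In the reaction as written the Sn⁴⁺/Sn²⁺ couple is reduced (cathode) and Cd²⁺/Cd is oxidized (anode), so E°cell = E°(Sn⁴⁺/Sn²⁺) − E°(Cd²⁺/Cd).
E°(Cd²⁺/Cd) = E°(cathode) − E°cell = +0.145 − (+0.541) = −0.396 V.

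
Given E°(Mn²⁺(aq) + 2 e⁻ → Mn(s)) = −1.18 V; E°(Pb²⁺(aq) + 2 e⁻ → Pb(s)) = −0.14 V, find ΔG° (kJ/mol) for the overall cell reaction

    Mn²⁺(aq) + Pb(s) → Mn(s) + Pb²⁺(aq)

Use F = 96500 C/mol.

In the reaction as written Mn²⁺(aq) is reduced, so the Mn²⁺/Mn couple is the cathode and Pb²⁺/Pb is the anode.
E°cell = −1.18 − (−0.14) = −1.04 V; balancing electrons gives n = 2.
ΔG° = −nFE°cell = −(2)(96500)(−1.04) J/mol = +201 kJ/mol.

+201 kJ/mol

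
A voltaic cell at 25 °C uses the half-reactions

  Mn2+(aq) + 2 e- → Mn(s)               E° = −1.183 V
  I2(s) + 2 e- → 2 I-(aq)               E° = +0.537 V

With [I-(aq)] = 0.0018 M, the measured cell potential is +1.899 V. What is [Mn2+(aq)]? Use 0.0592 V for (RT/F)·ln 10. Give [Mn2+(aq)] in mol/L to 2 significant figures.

0.28 M

With I₂/I⁻ at the cathode and Mn²⁺/Mn at the anode, E°cell = +0.537 − (−1.183) = +1.720 V (n = 2).
Since E = E° − (0.0592/n)·log Q, log Q = n(E° − E)/0.0592 = −6.047.
For I2(s) + Mn(s) → 2 I-(aq) + Mn2+(aq), the reaction quotient is Q = [I-(aq)]^2·[Mn2+(aq)].
Solving for the unknown gives log [Mn2+(aq)] = −0.558, so [Mn2+(aq)] ≈ 0.28 M.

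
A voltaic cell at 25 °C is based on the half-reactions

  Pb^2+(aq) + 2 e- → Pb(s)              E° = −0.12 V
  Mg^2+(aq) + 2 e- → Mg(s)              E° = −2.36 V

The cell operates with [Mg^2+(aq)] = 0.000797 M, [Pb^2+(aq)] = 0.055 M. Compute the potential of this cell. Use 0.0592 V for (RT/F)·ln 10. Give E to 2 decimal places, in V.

Since E°(Pb²⁺/Pb) > E°(Mg²⁺/Mg), Pb²⁺/Pb serves as the cathode.
The standard potential is −0.12 − (−2.36) = +2.24 V and the balanced reaction transfers n = 2 electrons.
The balanced reaction is Pb^2+(aq) + Mg(s) → Pb(s) + Mg^2+(aq), so Q = [Mg^2+(aq)] / [Pb^2+(aq)] = 0.0145 and log Q = −1.839.
E = E° − (0.0592/n)·log Q = +2.24 − (0.0592/2)(−1.839) = +2.29 V.

+2.29 V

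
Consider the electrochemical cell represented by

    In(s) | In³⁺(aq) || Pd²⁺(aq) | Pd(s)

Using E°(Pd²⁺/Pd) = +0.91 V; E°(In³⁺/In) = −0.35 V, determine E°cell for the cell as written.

+1.26 V

By convention the left-hand electrode in cell notation is the anode (oxidation) and the right-hand electrode is the cathode (reduction).
E°cell = E°(right) − E°(left) = +0.91 − (−0.35) = +1.26 V.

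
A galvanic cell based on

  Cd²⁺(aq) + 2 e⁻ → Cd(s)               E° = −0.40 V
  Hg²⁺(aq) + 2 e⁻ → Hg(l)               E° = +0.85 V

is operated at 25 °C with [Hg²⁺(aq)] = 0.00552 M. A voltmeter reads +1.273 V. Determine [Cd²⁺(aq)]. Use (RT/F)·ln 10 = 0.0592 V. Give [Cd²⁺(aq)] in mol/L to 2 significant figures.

0.00092 M

The Hg²⁺/Hg couple has the larger reduction potential, so it is the cathode: E°cell = +0.85 − (−0.40) = +1.25 V and n = 2.
Since E = E° − (0.0592/n)·log Q, log Q = n(E° − E)/0.0592 = −0.777.
The balanced reaction is Hg²⁺(aq) + Cd(s) → Hg(l) + Cd²⁺(aq), so Q = [Cd²⁺(aq)] / [Hg²⁺(aq)].
Solving for the unknown gives log [Cd²⁺(aq)] = −3.035, so [Cd²⁺(aq)] ≈ 0.00092 M.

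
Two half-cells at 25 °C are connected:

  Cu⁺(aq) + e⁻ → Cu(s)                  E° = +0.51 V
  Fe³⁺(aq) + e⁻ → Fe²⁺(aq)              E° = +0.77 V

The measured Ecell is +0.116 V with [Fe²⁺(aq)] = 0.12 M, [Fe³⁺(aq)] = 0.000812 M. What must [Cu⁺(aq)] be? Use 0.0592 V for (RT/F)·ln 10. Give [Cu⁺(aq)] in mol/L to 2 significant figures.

1.8 M

With Fe³⁺/Fe²⁺ at the cathode and Cu⁺/Cu at the anode, E°cell = +0.77 − (+0.51) = +0.26 V (n = 1).
From the Nernst equation, log Q = n(E° − E)/0.0592 = 1·(+0.26 − (+0.116))/0.0592 = 2.432.
For Fe³⁺(aq) + Cu(s) → Fe²⁺(aq) + Cu⁺(aq), the reaction quotient is Q = ([Fe²⁺(aq)]·[Cu⁺(aq)]) / [Fe³⁺(aq)].
Solving for the unknown gives log [Cu⁺(aq)] = 0.262, so [Cu⁺(aq)] ≈ 1.8 M.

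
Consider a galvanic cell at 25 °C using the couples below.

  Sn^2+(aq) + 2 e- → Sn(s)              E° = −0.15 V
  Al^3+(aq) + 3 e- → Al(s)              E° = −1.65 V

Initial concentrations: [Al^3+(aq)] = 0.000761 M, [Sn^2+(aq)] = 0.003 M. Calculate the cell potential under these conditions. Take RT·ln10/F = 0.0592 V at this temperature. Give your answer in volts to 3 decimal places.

Since E°(Sn²⁺/Sn) > E°(Al³⁺/Al), Sn²⁺/Sn serves as the cathode.
E°cell = −0.15 − (−1.65) = +1.50 V, with n = 6 electrons transferred.
The balanced reaction is 3 Sn^2+(aq) + 2 Al(s) → 3 Sn(s) + 2 Al^3+(aq), so Q = [Al^3+(aq)]^2 / [Sn^2+(aq)]^3 = 21.4 and log Q = 1.331.
E = E° − (0.0592/n)·log Q = +1.50 − (0.0592/6)(1.331) = +1.487 V.

+1.487 V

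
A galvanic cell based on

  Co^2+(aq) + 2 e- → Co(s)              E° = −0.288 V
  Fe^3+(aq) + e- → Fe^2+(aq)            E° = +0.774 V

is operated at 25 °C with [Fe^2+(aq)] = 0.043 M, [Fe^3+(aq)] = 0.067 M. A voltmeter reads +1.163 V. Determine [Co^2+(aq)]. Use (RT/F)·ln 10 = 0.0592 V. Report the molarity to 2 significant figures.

0.00094 M

The Fe³⁺/Fe²⁺ couple has the larger reduction potential, so it is the cathode: E°cell = +0.774 − (−0.288) = +1.062 V and n = 2.
Since E = E° − (0.0592/n)·log Q, log Q = n(E° − E)/0.0592 = −3.412.
Balancing electrons gives 2 Fe^3+(aq) + Co(s) → 2 Fe^2+(aq) + Co^2+(aq); thus Q = ([Fe^2+(aq)]^2·[Co^2+(aq)]) / [Fe^3+(aq)]^2.
Substituting the known concentrations and solving, log [Co^2+(aq)] = −3.027 and [Co^2+(aq)] = 0.00094 M.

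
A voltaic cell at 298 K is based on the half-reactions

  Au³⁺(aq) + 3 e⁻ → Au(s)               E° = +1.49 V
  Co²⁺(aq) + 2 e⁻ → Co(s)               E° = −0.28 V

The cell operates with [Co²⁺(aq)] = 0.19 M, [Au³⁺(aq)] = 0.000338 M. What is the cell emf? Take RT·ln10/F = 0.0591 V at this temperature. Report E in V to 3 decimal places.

+1.723 V

Au³⁺/Au is reduced (cathode, E° = +1.49 V) and Co²⁺/Co is oxidized (anode).
E°cell = E°cat − E°an = +1.49 − (−0.28) = +1.77 V; n = 6.
Balancing gives 2 Au³⁺(aq) + 3 Co(s) → 2 Au(s) + 3 Co²⁺(aq); hence Q = [Co²⁺(aq)]^3 / [Au³⁺(aq)]^2 = 6×10^4 (log Q = 4.778).
E = E° − (0.0591/n)·log Q = +1.77 − (0.0591/6)(4.778) = +1.723 V.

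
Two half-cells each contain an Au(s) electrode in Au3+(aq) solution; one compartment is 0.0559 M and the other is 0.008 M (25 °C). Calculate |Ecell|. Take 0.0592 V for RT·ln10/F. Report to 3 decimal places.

0.017 V

For a concentration cell E°cell = 0, since both electrodes use the same couple.
The compartment with the higher Au3+(aq) concentration (0.0559 M) acts as the cathode; ions are reduced there and produced at the dilute (0.008 M) anode.
With n = 3, Ecell = −(0.0592/3)·log([dilute]/[conc]) = −(0.0592/3)·log(0.008/0.0559) = +0.017 V.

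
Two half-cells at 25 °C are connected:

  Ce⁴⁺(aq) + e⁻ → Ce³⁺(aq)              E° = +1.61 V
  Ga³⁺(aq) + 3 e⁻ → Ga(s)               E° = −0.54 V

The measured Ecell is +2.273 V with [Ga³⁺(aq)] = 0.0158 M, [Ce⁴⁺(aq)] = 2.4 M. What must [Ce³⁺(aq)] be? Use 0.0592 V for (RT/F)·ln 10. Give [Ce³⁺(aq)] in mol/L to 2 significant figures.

0.080 M

Ce⁴⁺/Ce³⁺ is the cathode (higher E°); E°cell = +1.61 − (−0.54) = +2.15 V with n = 3.
Since E = E° − (0.0592/n)·log Q, log Q = n(E° − E)/0.0592 = −6.233.
The balanced reaction is 3 Ce⁴⁺(aq) + Ga(s) → 3 Ce³⁺(aq) + Ga³⁺(aq), so Q = ([Ce³⁺(aq)]^3·[Ga³⁺(aq)]) / [Ce⁴⁺(aq)]^3.
Solving for the unknown gives log [Ce³⁺(aq)] = −1.097, so [Ce³⁺(aq)] ≈ 0.080 M.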